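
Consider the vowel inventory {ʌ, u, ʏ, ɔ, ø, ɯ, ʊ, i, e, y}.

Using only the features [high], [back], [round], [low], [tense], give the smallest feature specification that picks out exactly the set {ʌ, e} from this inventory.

[−high, −round]

The class [−high], [−round] has exactly /ʌ, e/ as its extension in this inventory. No smaller conjunction from the listed features achieves this: [−round] alone would also admit /ɯ, i/; [−high] alone would also admit /ɔ, ø/; and checking the remaining single features turns up none with this extension.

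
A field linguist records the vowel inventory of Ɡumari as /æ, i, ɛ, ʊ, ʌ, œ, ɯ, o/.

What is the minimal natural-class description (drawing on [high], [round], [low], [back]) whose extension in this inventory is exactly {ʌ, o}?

Every target segment is [−high], [+back]; each remaining inventory member fails at least one of these. Each conjunct is needed — [+back] alone would also admit /ʊ, ɯ/; [−high] alone would also admit /æ, ɛ, œ/ — and no other single listed feature has exactly this extension, so two is the minimum.

[−high, +back]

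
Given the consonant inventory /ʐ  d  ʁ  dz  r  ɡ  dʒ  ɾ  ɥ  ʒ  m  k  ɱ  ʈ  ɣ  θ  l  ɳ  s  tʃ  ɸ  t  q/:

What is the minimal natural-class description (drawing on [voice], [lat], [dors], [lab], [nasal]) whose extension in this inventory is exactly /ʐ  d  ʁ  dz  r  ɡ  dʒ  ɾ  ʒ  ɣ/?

/ʐ, d, ʁ, dz, r, ɡ, dʒ, ɾ, ʒ, ɣ/ are all [+voice], [−nasal], [−lateral], [−labial], and no other segment in the inventory matches all four values. Dropping any one of them over-generates: [−nasal, −lateral, −labial] alone would also admit /k, ʈ, θ, s, …/; [+voice, −lateral, −labial] alone would also admit /ɳ/; [+voice, −nasal, −labial] alone would also admit /l/; [+voice, −nasal, −lateral] alone would also admit /ɥ/. No other combination of three listed features picks out exactly this set either, so fewer than four features will not do.

[+voice, −nasal, −lat, −lab]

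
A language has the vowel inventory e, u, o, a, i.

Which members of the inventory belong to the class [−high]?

e, o, a

The [−high] segments here are /e, o, a/; the remaining /u, i/ are [+high].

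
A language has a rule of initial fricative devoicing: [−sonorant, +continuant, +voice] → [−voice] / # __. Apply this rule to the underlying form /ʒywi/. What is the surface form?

The only segment in the rule's environment that also matches [−sonorant, +continuant, +voice] is /ʒ/. Applying [−voice] turns the voiced postalveolar fricative into /ʃ/ (voiceless postalveolar fricative), giving [ʃywi].

[ʃywi]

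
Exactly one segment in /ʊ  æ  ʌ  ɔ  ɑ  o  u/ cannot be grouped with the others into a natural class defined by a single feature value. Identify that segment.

The remaining segments after removing /æ/ share [+back]; /æ/ (low front unrounded vowel) is [-back]. For every other candidate removal, the leftover set fails to share any single feature value that the removed segment lacks.

æ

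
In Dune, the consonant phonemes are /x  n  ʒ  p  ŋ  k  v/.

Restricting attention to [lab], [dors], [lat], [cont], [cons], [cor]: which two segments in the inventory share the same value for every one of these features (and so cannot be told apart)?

On the given features, /ŋ/ and /k/ have an identical profile: [−labial], [+dorsal], [−lateral], [−continuant], [+consonantal], [−coronal]. No other two segments in the inventory coincide on all 6 features. (They do differ in [sonorant], [voice] and [nasal], which are not among the given features.)

ŋ, k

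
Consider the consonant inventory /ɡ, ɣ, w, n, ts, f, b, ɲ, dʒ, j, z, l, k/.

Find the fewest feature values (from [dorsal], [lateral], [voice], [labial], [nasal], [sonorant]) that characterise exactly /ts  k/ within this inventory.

[−voice, −labial]

/ts, k/ are all [−voice], [−labial], and no other segment in the inventory matches both values. Dropping any one of them over-generates: [−labial] alone would also admit /ɡ, ɣ, n, ɲ, …/; [−voice] alone would also admit /f/. No other single listed feature picks out exactly this set either, so fewer than two features will not do.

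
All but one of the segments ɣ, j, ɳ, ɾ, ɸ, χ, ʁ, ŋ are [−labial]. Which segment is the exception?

ɸ

/ŋ, ɾ, χ, ɣ, ʁ, ɳ, j/ are all [−labial]; /ɸ/ (voiceless bilabial fricative) is [+labial].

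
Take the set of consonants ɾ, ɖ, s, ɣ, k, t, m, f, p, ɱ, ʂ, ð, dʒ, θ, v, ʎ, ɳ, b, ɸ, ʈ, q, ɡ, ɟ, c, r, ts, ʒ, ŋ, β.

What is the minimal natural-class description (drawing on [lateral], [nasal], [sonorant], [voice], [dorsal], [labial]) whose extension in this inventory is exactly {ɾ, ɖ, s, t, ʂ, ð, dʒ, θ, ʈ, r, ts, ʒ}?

[-nasal, -labial, -dorsal]

The class [-nasal], [-labial], [-dorsal] has exactly /ɾ, ɖ, s, t, ʂ, ð, dʒ, θ, ʈ, r, ts, ʒ/ as its extension in this inventory. No smaller conjunction from the listed features achieves this: [-labial, -dorsal] alone would also admit /ɳ/; [-nasal, -dorsal] alone would also admit /f, p, v, b, …/; [-nasal, -labial] alone would also admit /ɣ, k, ʎ, q, …/; and checking the remaining two-feature bundles turns up none with this extension.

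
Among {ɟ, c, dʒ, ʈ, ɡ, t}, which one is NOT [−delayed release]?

Every segment except /dʒ/ is [−delayed release]. /dʒ/ (voiced postalveolar affricate) is [+delayed release], so it is the exception.

dʒ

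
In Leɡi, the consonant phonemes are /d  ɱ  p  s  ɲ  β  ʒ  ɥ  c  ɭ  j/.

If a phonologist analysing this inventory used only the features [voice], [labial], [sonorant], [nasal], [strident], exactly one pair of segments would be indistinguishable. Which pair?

Both /j/ and /ɭ/ are [+voice], [−labial], [+sonorant], [−nasal], [−strident]. Since the list omits [lateral] and [dorsal] — which do distinguish the palatal glide from the retroflex lateral approximant — this pair collapses; all other pairs remain distinct.

j, ɭ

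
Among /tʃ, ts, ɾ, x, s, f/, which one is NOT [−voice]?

ɾ

/x, tʃ, s, ts, f/ are all [−voice]; /ɾ/ (alveolar tap) is [+voice].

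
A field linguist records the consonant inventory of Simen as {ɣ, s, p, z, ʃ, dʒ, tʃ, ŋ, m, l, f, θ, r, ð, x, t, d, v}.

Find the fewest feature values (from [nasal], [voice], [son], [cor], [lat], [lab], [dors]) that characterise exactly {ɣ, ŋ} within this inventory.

/ɣ, ŋ/ are all [+voice], [+dorsal], and no other segment in the inventory matches both values. Dropping any one of them over-generates: [+dorsal] alone would also admit /x/; [+voice] alone would also admit /z, dʒ, m, l, …/. No other single listed feature picks out exactly this set either, so fewer than two features will not do.

[+voice, +dors]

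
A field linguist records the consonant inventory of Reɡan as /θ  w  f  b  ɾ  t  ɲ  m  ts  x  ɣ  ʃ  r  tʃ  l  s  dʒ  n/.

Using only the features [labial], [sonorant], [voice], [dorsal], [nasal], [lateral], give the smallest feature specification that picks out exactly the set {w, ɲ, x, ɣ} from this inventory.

/w, ɲ, x, ɣ/ are exactly the [+dorsal] segments in the inventory, so a single feature suffices.

[+dorsal]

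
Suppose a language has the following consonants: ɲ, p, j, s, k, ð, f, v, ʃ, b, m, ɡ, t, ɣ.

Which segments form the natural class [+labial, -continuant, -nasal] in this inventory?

Eliminate segments failing any feature: /ɲ, j, s, k, ð, ʃ, ɡ, t, ɣ/ are [-labial]; /f, v/ are [+continuant]; /m/ is [+nasal]. The remaining /p, b/ satisfy [+labial], [-continuant], [-nasal].

p, b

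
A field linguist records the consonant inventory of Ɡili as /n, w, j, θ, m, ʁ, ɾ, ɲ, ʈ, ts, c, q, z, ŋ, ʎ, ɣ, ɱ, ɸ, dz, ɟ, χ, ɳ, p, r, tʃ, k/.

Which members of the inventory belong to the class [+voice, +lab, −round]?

m, ɱ

Among the inventory, the [+voice] segments are /n, w, j, m, ʁ, ɾ, ɲ, z, ŋ, ʎ, ɣ, ɱ, dz, ɟ, ɳ, r/.
Then [+labial] gives /w, m, ɱ/.
Within that set, [−round] leaves /m, ɱ/.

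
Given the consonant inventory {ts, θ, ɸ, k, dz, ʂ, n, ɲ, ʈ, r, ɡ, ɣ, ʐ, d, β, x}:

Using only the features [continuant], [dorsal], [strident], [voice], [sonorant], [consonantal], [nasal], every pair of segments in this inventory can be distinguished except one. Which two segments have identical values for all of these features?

θ, ɸ

/θ/ (voiceless dental fricative) and /ɸ/ (voiceless bilabial fricative) are both [+continuant], [−dorsal], [−strident], [−voice], [−sonorant], [+consonantal], [−nasal], so none of the listed features separates them. (They do differ in [labial] and [coronal], which are not among the given features.) Every other pair in the inventory differs on at least one listed feature.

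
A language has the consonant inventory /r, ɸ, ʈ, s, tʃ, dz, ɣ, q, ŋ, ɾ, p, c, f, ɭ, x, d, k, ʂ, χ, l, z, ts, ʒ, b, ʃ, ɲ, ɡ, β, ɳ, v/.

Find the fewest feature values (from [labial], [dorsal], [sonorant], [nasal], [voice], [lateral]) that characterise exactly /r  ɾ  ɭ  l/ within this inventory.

Every target segment is [+sonorant], [−nasal]; each remaining inventory member fails at least one of these. Each conjunct is needed — [−nasal] alone would also admit /ɸ, ʈ, s, tʃ, …/; [+sonorant] alone would also admit /ŋ, ɲ, ɳ/ — and no other single listed feature has exactly this extension, so two is the minimum.

[+sonorant, −nasal]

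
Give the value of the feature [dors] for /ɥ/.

/ɥ/ is the labial-palatal glide. The feature [dorsal] marks segments articulated with the tongue body; /ɥ/ has this property, so it is [+dorsal].

[+dorsal]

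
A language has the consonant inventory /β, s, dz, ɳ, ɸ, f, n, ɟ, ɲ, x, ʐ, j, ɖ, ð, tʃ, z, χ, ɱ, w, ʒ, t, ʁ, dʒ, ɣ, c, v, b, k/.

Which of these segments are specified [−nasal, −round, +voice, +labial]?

β, v, b

Checking each segment against [−nasal], [−round], [+voice], [+labial]: /β/ (voiced bilabial fricative), /v/ (voiced labiodental fricative), /b/ (voiced bilabial stop) satisfy every feature; every other segment in the inventory fails at least one.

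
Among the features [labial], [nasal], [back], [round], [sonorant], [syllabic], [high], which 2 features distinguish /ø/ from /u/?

The two segments share [+labial], [−nasal], [+round], [+sonorant], [+syllabic]. The only features from the list on which they differ: /ø/ is [−high] while /u/ is [+high]; /ø/ is [−back] while /u/ is [+back].

[high], [back]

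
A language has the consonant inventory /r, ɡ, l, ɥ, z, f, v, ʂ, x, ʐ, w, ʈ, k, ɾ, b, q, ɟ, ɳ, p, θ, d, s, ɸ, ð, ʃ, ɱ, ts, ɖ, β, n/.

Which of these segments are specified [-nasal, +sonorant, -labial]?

r, l, ɾ

Among the inventory, the [-nasal] segments are /r, ɡ, l, ɥ, z, f, v, ʂ, x, ʐ, w, ʈ, k, ɾ, b, q, ɟ, p, θ, d, s, ɸ, ð, ʃ, ts, ɖ, β/.
Of those, [+sonorant] gives /r, l, ɥ, w, ɾ/.
Within that set, [-labial] leaves /r, l, ɾ/.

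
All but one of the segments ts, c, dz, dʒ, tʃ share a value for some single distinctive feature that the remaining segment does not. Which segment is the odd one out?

c

[delayed release] (equivalently [strident], [dorsal]) groups all but one: /dz, tʃ, ts, dʒ/ share [+delayed release] while /c/ (voiceless palatal stop) alone is [−delayed release]. Removing any other segment would not leave a single-feature class that excludes it.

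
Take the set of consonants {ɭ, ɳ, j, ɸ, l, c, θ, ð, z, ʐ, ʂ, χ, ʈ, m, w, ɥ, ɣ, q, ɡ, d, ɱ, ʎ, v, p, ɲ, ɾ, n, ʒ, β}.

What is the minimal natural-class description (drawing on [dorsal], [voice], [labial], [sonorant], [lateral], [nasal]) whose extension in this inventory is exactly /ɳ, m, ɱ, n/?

/ɳ, m, ɱ, n/ are all [+nasal], [−dorsal], and no other segment in the inventory matches both values. Dropping any one of them over-generates: [−dorsal] alone would also admit /ɭ, ɸ, l, θ, …/; [+nasal] alone would also admit /ɲ/. No other single listed feature picks out exactly this set either, so fewer than two features will not do.

[+nasal, −dorsal]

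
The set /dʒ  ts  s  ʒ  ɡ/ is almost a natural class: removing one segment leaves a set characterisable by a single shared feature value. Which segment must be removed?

The remaining segments after removing /ɡ/ share [+strident]; /ɡ/ (voiced velar stop) is [−strident]. For every other candidate removal, the leftover set fails to share any single feature value that the removed segment lacks.

ɡ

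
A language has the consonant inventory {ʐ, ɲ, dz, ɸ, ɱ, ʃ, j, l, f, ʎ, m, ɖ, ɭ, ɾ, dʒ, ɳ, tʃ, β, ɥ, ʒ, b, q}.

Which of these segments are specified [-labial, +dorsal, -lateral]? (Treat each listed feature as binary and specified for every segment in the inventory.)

ɲ, j, q

Among the inventory, the [-labial] segments are /ʐ, ɲ, dz, ʃ, j, l, ʎ, ɖ, ɭ, ɾ, dʒ, ɳ, tʃ, ʒ, q/.
Then [+dorsal] gives /ɲ, j, ʎ, q/.
Within that set, [-lateral] leaves /ɲ, j, q/.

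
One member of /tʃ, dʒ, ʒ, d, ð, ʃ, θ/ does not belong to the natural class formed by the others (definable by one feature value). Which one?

d

[distributed] groups all but one: /tʃ, θ, ʃ, ð, dʒ, ʒ/ share [+distributed] while /d/ (voiced alveolar stop) alone is [-distributed]. Removing any other segment would not leave a single-feature class that excludes it.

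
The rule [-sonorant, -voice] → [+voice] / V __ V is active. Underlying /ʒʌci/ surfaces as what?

[ʒʌɟi]

The only segment in the rule's environment that also matches [-sonorant, -voice] is /c/. Applying [+voice] turns the voiceless palatal stop into /ɟ/ (voiced palatal stop), giving [ʒʌɟi].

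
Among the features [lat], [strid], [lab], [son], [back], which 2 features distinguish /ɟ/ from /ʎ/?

/ɟ/ is the voiced palatal stop and /ʎ/ is the palatal lateral approximant. Both are [-strident], [-labial], [-back]. /ɟ/ is [-sonorant] while /ʎ/ is [+sonorant]; /ɟ/ is [-lateral] while /ʎ/ is [+lateral], so the distinguishing features are [sonorant], [lateral].

[sonorant], [lateral]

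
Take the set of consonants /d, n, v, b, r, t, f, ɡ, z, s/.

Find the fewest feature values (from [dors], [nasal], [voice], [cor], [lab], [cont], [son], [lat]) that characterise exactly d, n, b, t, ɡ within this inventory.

[−cont]

Every target segment is [−continuant] and no other inventory member is, so one feature is enough.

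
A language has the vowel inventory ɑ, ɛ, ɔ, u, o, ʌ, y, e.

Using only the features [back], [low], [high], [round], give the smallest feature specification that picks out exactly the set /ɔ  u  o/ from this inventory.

/ɔ, u, o/ are all [+back], [+round], and no other segment in the inventory matches both values. Dropping any one of them over-generates: [+round] alone would also admit /y/; [+back] alone would also admit /ɑ, ʌ/. No other single listed feature picks out exactly this set either, so fewer than two features will not do.

[+back, +round]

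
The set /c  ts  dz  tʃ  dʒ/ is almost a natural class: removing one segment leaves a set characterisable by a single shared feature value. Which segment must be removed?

The remaining segments after removing /c/ share [+delayed release]; /c/ (voiceless palatal stop) is [−delayed release]. For every other candidate removal, the leftover set fails to share any single feature value that the removed segment lacks.

c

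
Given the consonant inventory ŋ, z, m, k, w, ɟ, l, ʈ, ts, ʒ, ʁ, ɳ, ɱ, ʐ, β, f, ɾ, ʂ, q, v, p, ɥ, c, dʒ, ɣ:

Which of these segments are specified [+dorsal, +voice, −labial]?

Eliminate segments failing any feature: /z, m, l, ʈ, ts, ʒ, ɳ, ɱ, ʐ, β, f, ɾ, ʂ, v, p, dʒ/ are [−dorsal]; /k, q, c/ are [−voice]; /w, ɥ/ are [+labial]. The remaining /ŋ, ɟ, ʁ, ɣ/ satisfy [+dorsal], [+voice], [−labial].

ŋ, ɟ, ʁ, ɣ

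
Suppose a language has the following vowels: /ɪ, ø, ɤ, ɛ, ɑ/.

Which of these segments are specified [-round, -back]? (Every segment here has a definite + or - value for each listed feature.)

ɪ, ɛ

Checking each segment against [-round], [-back]: /ɪ/ (high front unrounded lax vowel), /ɛ/ (mid front unrounded lax vowel) satisfy every feature; every other segment in the inventory fails at least one.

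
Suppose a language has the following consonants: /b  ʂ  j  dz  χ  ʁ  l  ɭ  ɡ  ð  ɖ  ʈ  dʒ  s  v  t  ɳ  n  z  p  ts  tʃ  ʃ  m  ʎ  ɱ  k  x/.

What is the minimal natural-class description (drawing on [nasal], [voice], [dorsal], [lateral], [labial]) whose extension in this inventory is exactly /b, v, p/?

[−nasal, +labial]

The class [−nasal], [+labial] has exactly /b, v, p/ as its extension in this inventory. No smaller conjunction from the listed features achieves this: [+labial] alone would also admit /m, ɱ/; [−nasal] alone would also admit /ʂ, j, dz, χ, …/; and checking the remaining single features turns up none with this extension.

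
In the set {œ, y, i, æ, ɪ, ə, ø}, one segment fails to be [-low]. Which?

Every segment except /æ/ is [-low]. /æ/ (low front unrounded vowel) is [+low], so it is the exception.

æ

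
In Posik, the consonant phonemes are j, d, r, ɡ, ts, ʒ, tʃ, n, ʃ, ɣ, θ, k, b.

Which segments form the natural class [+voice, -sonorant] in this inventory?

Checking each segment against [+voice], [-sonorant]: /d/ (voiced alveolar stop), /ɡ/ (voiced velar stop), /ʒ/ (voiced postalveolar fricative), /ɣ/ (voiced velar fricative), /b/ (voiced bilabial stop) satisfy every feature; every other segment in the inventory fails at least one.

d, ɡ, ʒ, ɣ, b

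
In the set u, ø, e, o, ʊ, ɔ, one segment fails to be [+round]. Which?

e

Every segment except /e/ is [+round]. /e/ (mid front unrounded tense vowel) is [−round], so it is the exception.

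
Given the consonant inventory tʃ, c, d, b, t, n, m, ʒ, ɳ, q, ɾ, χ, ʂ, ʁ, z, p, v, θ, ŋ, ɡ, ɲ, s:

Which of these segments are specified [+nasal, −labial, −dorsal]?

The [+nasal] segments are /n, m, ɳ, ŋ, ɲ/.
Among these, [−labial] gives /n, ɳ, ŋ, ɲ/.
Then [−dorsal] leaves /n, ɳ/.

n, ɳ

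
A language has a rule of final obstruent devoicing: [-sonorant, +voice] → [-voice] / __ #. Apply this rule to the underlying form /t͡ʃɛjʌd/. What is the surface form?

[t͡ʃɛjʌt]

The only segment in the rule's environment that also matches [-sonorant, +voice] is /d/. Applying [-voice] turns the voiced alveolar stop into /t/ (voiceless alveolar stop), giving [t͡ʃɛjʌt].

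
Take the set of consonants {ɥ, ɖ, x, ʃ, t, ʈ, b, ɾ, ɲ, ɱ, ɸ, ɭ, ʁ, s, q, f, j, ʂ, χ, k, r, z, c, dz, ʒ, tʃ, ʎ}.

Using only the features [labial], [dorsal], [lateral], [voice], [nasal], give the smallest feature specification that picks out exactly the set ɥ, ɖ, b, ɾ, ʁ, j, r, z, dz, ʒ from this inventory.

[+voice, -nasal, -lateral]

Every target segment is [+voice], [-nasal], [-lateral]; each remaining inventory member fails at least one of these. Each conjunct is needed — [-nasal, -lateral] alone would also admit /x, ʃ, t, ʈ, …/; [+voice, -lateral] alone would also admit /ɲ, ɱ/; [+voice, -nasal] alone would also admit /ɭ, ʎ/ — and no other combination of two listed features has exactly this extension, so three is the minimum.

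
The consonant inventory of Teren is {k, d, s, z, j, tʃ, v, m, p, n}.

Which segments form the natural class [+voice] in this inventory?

d, z, j, v, m, n

The feature [voice] marks segments produced with vocal-fold vibration. In this inventory /d, z, j, v, m, n/ have that property, so they are [+voice]; /k, s, tʃ, p/ are [-voice].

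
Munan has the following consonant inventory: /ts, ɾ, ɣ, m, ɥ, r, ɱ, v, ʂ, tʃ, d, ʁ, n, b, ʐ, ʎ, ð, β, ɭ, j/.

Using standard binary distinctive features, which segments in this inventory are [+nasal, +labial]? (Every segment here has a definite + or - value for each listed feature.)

m, ɱ

Checking each segment against [+nasal], [+labial]: /m/ (bilabial nasal), /ɱ/ (labiodental nasal) satisfy every feature; every other segment in the inventory fails at least one.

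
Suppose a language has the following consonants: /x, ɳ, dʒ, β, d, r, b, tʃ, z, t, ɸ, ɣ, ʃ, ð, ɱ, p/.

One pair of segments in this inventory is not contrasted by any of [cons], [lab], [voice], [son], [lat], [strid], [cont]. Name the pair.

/ɣ/ (voiced velar fricative) and /ð/ (voiced dental fricative) are both [+consonantal], [-labial], [+voice], [-sonorant], [-lateral], [-strident], [+continuant], so none of the listed features separates them. (They do differ in [coronal] and [dorsal], which are not among the given features.) Every other pair in the inventory differs on at least one listed feature.

ɣ, ð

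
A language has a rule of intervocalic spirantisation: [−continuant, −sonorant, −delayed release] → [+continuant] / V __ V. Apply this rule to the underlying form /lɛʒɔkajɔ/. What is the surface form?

[lɛʒɔxajɔ]

Only /k/ occurs between two vowels (/ɔ/ __ /a/) and matches the structural description. It is a voiceless velar stop, so [−continuant, −sonorant, −delayed release] holds; changing it to [+continuant] with all other features held fixed yields /x/ (voiceless velar fricative). No other segment meets both the structural description and the environment, so the output is [lɛʒɔxajɔ].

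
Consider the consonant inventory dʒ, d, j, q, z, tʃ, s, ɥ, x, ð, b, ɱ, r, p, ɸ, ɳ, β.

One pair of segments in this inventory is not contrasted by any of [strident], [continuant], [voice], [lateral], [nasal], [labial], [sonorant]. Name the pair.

r, j

Both /r/ and /j/ are [-strident], [+continuant], [+voice], [-lateral], [-nasal], [-labial], [+sonorant]. Since the list omits [dorsal] — which does distinguish the alveolar trill from the palatal glide — this pair collapses; all other pairs remain distinct.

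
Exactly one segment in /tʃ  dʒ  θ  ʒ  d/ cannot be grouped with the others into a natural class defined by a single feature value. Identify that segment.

d

[distributed] groups all but one: /dʒ, ʒ, θ, tʃ/ share [+distributed] while /d/ (voiced alveolar stop) alone is [-distributed]. Removing any other segment would not leave a single-feature class that excludes it.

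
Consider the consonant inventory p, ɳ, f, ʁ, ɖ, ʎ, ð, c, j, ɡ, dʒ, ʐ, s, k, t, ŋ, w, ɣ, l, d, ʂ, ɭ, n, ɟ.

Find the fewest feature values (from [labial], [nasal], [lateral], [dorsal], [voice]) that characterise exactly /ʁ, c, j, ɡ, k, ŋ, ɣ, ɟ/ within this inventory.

[−lateral, −labial, +dorsal]

/ʁ, c, j, ɡ, k, ŋ, ɣ, ɟ/ are all [−lateral], [−labial], [+dorsal], and no other segment in the inventory matches all three values. Dropping any one of them over-generates: [−labial, +dorsal] alone would also admit /ʎ/; [−lateral, +dorsal] alone would also admit /w/; [−lateral, −labial] alone would also admit /ɳ, ɖ, ð, dʒ, …/. No other combination of two listed features picks out exactly this set either, so fewer than three features will not do.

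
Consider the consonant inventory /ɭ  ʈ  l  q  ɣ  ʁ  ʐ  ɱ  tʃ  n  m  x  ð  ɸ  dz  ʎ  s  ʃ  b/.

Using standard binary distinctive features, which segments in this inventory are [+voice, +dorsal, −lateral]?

The [+voice] segments are /ɭ, l, ɣ, ʁ, ʐ, ɱ, n, m, ð, dz, ʎ, b/.
Within that set, [+dorsal] gives /ɣ, ʁ, ʎ/.
Then [−lateral] leaves /ɣ, ʁ/.

ɣ, ʁ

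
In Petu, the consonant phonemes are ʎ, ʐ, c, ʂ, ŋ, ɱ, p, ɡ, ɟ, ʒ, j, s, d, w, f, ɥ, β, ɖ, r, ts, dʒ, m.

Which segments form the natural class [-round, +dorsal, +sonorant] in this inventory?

Eliminate segments failing any feature: /ʐ, ʂ, ɱ, p, ʒ, s, d, f, β, ɖ, r, ts, dʒ, m/ are [-dorsal]; /c, ɡ, ɟ/ are [-sonorant]; /w, ɥ/ are [+round]. The remaining /ʎ, ŋ, j/ satisfy [-round], [+dorsal], [+sonorant].

ʎ, ŋ, j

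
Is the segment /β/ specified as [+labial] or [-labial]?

[+labial]

As the voiced bilabial fricative, /β/ is [+labial].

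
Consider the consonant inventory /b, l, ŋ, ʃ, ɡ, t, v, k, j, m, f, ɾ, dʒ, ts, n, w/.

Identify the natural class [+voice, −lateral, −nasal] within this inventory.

Eliminate segments failing any feature: /l/ is [+lateral]; /ŋ, m, n/ are [+nasal]; /ʃ, t, k, f, ts/ are [−voice]. The remaining /b, ɡ, v, j, ɾ, dʒ, w/ satisfy [+voice], [−lateral], [−nasal].

b, ɡ, v, j, ɾ, dʒ, w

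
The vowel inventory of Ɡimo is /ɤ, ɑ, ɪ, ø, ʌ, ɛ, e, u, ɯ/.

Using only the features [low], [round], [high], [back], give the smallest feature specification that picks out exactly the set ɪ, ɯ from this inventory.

Every target segment is [+high], [-round]; each remaining inventory member fails at least one of these. Each conjunct is needed — [-round] alone would also admit /ɤ, ɑ, ʌ, ɛ, …/; [+high] alone would also admit /u/ — and no other single listed feature has exactly this extension, so two is the minimum.

[+high, -round]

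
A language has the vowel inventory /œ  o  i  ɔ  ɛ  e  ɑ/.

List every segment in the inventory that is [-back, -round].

Among the inventory, the [-back] segments are /œ, i, ɛ, e/.
Then [-round] leaves /i, ɛ, e/.

i, ɛ, e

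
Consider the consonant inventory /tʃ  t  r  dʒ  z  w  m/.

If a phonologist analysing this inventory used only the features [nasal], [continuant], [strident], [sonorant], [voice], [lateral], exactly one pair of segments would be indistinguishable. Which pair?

r, w

Both /r/ and /w/ are [−nasal], [+continuant], [−strident], [+sonorant], [+voice], [−lateral]. Since the list omits [labial], [round], [coronal] and [dorsal] — which do distinguish the alveolar trill from the labial-velar glide — this pair collapses; all other pairs remain distinct.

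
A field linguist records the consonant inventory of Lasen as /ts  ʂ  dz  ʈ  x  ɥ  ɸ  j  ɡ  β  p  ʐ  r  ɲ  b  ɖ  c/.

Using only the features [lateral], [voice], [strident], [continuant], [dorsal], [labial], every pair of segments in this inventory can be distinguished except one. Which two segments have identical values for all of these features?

/ɲ/ (palatal nasal) and /ɡ/ (voiced velar stop) are both [−lateral], [+voice], [−strident], [−continuant], [+dorsal], [−labial], so none of the listed features separates them. (They do differ in [sonorant], [nasal] and [back], which are not among the given features.) Every other pair in the inventory differs on at least one listed feature.

ɲ, ɡ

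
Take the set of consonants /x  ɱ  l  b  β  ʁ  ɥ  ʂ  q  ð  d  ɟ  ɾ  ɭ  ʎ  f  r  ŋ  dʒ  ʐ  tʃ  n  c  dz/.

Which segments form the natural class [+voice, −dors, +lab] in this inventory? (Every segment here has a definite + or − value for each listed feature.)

ɱ, b, β

Checking each segment against [+voice], [−dorsal], [+labial]: /ɱ/ (labiodental nasal), /b/ (voiced bilabial stop), /β/ (voiced bilabial fricative) satisfy every feature; every other segment in the inventory fails at least one.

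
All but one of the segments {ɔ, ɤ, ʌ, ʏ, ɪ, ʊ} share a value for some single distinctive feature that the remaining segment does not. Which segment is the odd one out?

The remaining segments after removing /ɤ/ share [−tense]; /ɤ/ (mid back unrounded tense vowel) is [+tense]. For every other candidate removal, the leftover set fails to share any single feature value that the removed segment lacks.

ɤ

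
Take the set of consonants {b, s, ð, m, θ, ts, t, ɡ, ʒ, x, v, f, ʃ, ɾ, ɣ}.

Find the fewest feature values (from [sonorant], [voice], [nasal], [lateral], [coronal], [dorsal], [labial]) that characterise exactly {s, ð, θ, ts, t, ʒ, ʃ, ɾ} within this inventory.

/s, ð, θ, ts, t, ʒ, ʃ, ɾ/ are exactly the [+coronal] segments in the inventory, so a single feature suffices.

[+coronal]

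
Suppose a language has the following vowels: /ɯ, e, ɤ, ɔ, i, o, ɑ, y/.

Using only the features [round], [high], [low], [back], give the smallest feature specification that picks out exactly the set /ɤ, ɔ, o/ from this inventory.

Every target segment is [-high], [-low], [+back]; each remaining inventory member fails at least one of these. Each conjunct is needed — [-low, +back] alone would also admit /ɯ/; [-high, +back] alone would also admit /ɑ/; [-high, -low] alone would also admit /e/ — and no other combination of two listed features has exactly this extension, so three is the minimum.

[-high, -low, +back]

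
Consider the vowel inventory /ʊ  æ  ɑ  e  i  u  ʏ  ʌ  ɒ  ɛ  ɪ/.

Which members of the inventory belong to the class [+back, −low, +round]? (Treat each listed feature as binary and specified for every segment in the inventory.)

ʊ, u

Checking each segment against [+back], [−low], [+round]: /ʊ/ (high back rounded lax vowel), /u/ (high back rounded tense vowel) satisfy every feature; every other segment in the inventory fails at least one.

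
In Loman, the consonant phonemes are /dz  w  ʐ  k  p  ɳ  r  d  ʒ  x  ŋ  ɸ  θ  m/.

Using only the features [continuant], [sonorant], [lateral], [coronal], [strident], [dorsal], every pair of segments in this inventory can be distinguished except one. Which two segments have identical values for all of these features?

Both /ʐ/ and /ʒ/ are [+continuant], [−sonorant], [−lateral], [+coronal], [+strident], [−dorsal]. Since the list omits [distributed] — which does distinguish the voiced retroflex fricative from the voiced postalveolar fricative — this pair collapses; all other pairs remain distinct.

ʐ, ʒ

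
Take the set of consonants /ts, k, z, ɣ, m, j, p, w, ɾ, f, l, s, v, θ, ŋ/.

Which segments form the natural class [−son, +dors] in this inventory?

k, ɣ

First, the [−sonorant] segments are /ts, k, z, ɣ, p, f, s, v, θ/.
Of those, [+dorsal] leaves /k, ɣ/.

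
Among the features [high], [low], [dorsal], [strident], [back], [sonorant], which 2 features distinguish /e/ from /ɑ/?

The two segments share [-high], [+dorsal], [-strident], [+sonorant]. The only features from the list on which they differ: /e/ is [-low] while /ɑ/ is [+low]; /e/ is [-back] while /ɑ/ is [+back].

[low], [back]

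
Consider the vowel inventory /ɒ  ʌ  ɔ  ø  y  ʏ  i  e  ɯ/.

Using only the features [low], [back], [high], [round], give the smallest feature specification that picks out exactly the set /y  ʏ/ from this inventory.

Every target segment is [+high], [+round]; each remaining inventory member fails at least one of these. Each conjunct is needed — [+round] alone would also admit /ɒ, ɔ, ø/; [+high] alone would also admit /i, ɯ/ — and no other single listed feature has exactly this extension, so two is the minimum.

[+high, +round]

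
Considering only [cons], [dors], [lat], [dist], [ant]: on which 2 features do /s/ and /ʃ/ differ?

The two segments share [+consonantal], [-dorsal], [-lateral]. The only features from the list on which they differ: /s/ is [+anterior] while /ʃ/ is [-anterior]; /s/ is [-distributed] while /ʃ/ is [+distributed].

[anterior], [distributed]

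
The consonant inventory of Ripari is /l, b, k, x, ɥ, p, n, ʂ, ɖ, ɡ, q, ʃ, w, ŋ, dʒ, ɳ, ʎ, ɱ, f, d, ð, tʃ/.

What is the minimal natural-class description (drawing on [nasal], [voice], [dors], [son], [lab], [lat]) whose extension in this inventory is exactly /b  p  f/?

[-son, +lab]

Every target segment is [-sonorant], [+labial]; each remaining inventory member fails at least one of these. Each conjunct is needed — [+labial] alone would also admit /ɥ, w, ɱ/; [-sonorant] alone would also admit /k, x, ʂ, ɖ, …/ — and no other single listed feature has exactly this extension, so two is the minimum.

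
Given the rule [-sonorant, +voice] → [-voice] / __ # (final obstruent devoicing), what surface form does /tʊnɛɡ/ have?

/ɡ/ satisfies [-sonorant, +voice] and sits in __ #. The [-voice] counterpart of the voiced velar stop is /k/. Other segments in /tʊnɛɡ/ either fail the structural description or are not in the environment, so the surface form is [tʊnɛk].

[tʊnɛk]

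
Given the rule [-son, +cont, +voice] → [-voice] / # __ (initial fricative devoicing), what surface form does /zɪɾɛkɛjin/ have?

The only segment in the rule's environment that also matches [-son, +cont, +voice] is /z/. Applying [-voice] turns the voiced alveolar fricative into /s/ (voiceless alveolar fricative), giving [sɪɾɛkɛjin].

[sɪɾɛkɛjin]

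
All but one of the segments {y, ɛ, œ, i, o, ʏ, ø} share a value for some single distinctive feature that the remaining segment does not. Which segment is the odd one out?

o

The remaining segments after removing /o/ share [-back]; /o/ (mid back rounded tense vowel) is [+back]. For every other candidate removal, the leftover set fails to share any single feature value that the removed segment lacks.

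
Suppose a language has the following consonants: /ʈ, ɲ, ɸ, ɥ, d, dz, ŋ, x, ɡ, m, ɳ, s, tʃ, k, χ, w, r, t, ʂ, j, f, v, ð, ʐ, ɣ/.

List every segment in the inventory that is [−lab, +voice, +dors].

ɲ, ŋ, ɡ, j, ɣ

Eliminate segments failing any feature: /ʈ, x, s, tʃ, k, χ, t, ʂ/ are [−voice]; /ɸ, ɥ, m, w, f, v/ are [+labial]; /d, dz, ɳ, r, ð, ʐ/ are [−dorsal]. The remaining /ɲ, ŋ, ɡ, j, ɣ/ satisfy [−labial], [+voice], [+dorsal].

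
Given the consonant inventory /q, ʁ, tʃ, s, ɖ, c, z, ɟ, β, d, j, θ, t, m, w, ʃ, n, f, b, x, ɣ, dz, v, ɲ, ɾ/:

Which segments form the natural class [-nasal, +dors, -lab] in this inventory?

Checking each segment against [-nasal], [+dorsal], [-labial]: /q/ (voiceless uvular stop), /ʁ/ (voiced uvular fricative), /c/ (voiceless palatal stop), /ɟ/ (voiced palatal stop), /j/ (palatal glide), /x/ (voiceless velar fricative), among others, satisfy every feature; every other segment in the inventory fails at least one.

q, ʁ, c, ɟ, j, x, ɣ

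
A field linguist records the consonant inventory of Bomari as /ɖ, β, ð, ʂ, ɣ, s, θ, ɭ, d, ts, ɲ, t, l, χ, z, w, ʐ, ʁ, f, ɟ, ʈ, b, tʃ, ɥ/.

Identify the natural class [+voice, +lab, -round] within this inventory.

First, the [+voice] segments are /ɖ, β, ð, ɣ, ɭ, d, ɲ, l, z, w, ʐ, ʁ, ɟ, b, ɥ/.
Of those, [+labial] gives /β, w, b, ɥ/.
Of those, [-round] leaves /β, b/.

β, b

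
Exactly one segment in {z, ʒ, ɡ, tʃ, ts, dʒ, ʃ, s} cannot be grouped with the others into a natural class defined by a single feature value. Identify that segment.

[strident] (equivalently [coronal], [dorsal]) groups all but one: /s, ts, z, ʒ, ʃ, dʒ, tʃ/ share [+strident] while /ɡ/ (voiced velar stop) alone is [−strident]. Removing any other segment would not leave a single-feature class that excludes it.

ɡ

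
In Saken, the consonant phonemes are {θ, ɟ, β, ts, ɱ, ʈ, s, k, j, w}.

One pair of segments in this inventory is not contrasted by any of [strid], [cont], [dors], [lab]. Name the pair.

Both /ɟ/ and /k/ are [-strident], [-continuant], [+dorsal], [-labial]. Since the list omits [voice] and [back] — which do distinguish the voiced palatal stop from the voiceless velar stop — this pair collapses; all other pairs remain distinct.

ɟ, k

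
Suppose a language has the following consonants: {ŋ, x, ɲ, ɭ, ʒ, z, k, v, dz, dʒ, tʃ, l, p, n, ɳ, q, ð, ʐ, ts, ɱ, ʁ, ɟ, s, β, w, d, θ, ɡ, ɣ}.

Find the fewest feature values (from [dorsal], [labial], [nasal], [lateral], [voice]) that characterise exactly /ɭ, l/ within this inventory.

[+lateral]

The target set is precisely the extension of [+lateral] in this inventory.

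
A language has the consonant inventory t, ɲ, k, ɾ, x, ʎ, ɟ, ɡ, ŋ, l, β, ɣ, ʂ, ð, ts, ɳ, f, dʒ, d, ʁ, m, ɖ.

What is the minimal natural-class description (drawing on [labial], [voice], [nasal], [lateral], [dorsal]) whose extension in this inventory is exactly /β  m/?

[+voice, +labial]

Every target segment is [+voice], [+labial]; each remaining inventory member fails at least one of these. Each conjunct is needed — [+labial] alone would also admit /f/; [+voice] alone would also admit /ɲ, ɾ, ʎ, ɟ, …/ — and no other single listed feature has exactly this extension, so two is the minimum.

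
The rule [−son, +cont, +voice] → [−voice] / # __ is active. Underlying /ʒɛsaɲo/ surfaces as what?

/ʒ/ satisfies [−son, +cont, +voice] and sits in # __. The [−voice] counterpart of the voiced postalveolar fricative is /ʃ/. Other segments in /ʒɛsaɲo/ either fail the structural description or are not in the environment, so the surface form is [ʃɛsaɲo].

[ʃɛsaɲo]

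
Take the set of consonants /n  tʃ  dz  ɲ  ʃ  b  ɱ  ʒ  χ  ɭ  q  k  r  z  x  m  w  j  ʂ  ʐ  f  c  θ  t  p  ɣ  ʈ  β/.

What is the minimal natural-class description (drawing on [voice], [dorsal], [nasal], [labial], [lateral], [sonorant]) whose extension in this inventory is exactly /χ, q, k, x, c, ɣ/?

[−sonorant, +dorsal]

The class [−sonorant], [+dorsal] has exactly /χ, q, k, x, c, ɣ/ as its extension in this inventory. No smaller conjunction from the listed features achieves this: [+dorsal] alone would also admit /ɲ, w, j/; [−sonorant] alone would also admit /tʃ, dz, ʃ, b, …/; and checking the remaining single features turns up none with this extension.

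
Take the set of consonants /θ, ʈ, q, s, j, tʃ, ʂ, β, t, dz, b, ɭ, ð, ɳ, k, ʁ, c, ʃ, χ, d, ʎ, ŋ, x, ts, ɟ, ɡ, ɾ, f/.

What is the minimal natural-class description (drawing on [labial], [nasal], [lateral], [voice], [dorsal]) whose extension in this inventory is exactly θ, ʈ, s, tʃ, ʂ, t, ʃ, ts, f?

[-voice, -dorsal]

/θ, ʈ, s, tʃ, ʂ, t, ʃ, ts, f/ are all [-voice], [-dorsal], and no other segment in the inventory matches both values. Dropping any one of them over-generates: [-dorsal] alone would also admit /β, dz, b, ɭ, …/; [-voice] alone would also admit /q, k, c, χ, …/. No other single listed feature picks out exactly this set either, so fewer than two features will not do.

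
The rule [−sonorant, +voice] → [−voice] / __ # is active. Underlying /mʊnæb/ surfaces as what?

/b/ satisfies [−sonorant, +voice] and sits in __ #. The [−voice] counterpart of the voiced bilabial stop is /p/. Other segments in /mʊnæb/ either fail the structural description or are not in the environment, so the surface form is [mʊnæp].

[mʊnæp]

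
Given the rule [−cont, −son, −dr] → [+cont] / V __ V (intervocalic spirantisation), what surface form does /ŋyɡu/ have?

/ɡ/ satisfies [−cont, −son, −dr] and sits in V __ V. The [+continuant] counterpart of the voiced velar stop is /ɣ/. Other segments in /ŋyɡu/ either fail the structural description or are not in the environment, so the surface form is [ŋyɣu].

[ŋyɣu]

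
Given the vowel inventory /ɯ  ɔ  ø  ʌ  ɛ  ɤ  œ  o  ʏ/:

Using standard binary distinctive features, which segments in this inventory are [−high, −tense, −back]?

ɛ, œ

Checking each segment against [−high], [−tense], [−back]: /ɛ/ (mid front unrounded lax vowel), /œ/ (mid front rounded lax vowel) satisfy every feature; every other segment in the inventory fails at least one.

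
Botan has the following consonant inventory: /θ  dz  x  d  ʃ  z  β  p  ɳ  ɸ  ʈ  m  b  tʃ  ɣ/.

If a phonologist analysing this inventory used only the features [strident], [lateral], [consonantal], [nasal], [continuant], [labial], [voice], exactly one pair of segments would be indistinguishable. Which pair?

θ, x

Both /θ/ and /x/ are [−strident], [−lateral], [+consonantal], [−nasal], [+continuant], [−labial], [−voice]. Since the list omits [coronal] and [dorsal] — which do distinguish the voiceless dental fricative from the voiceless velar fricative — this pair collapses; all other pairs remain distinct.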